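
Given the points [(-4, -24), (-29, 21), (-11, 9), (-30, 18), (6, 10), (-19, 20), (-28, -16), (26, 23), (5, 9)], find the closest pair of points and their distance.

Computing all pairwise distances among 9 points:

d((-4, -24), (-29, 21)) = 51.4782
d((-4, -24), (-11, 9)) = 33.7343
d((-4, -24), (-30, 18)) = 49.3964
d((-4, -24), (6, 10)) = 35.4401
d((-4, -24), (-19, 20)) = 46.4866
d((-4, -24), (-28, -16)) = 25.2982
d((-4, -24), (26, 23)) = 55.7584
d((-4, -24), (5, 9)) = 34.2053
d((-29, 21), (-11, 9)) = 21.6333
d((-29, 21), (-30, 18)) = 3.1623
d((-29, 21), (6, 10)) = 36.6879
d((-29, 21), (-19, 20)) = 10.0499
d((-29, 21), (-28, -16)) = 37.0135
d((-29, 21), (26, 23)) = 55.0364
d((-29, 21), (5, 9)) = 36.0555
d((-11, 9), (-30, 18)) = 21.0238
d((-11, 9), (6, 10)) = 17.0294
d((-11, 9), (-19, 20)) = 13.6015
d((-11, 9), (-28, -16)) = 30.2324
d((-11, 9), (26, 23)) = 39.5601
d((-11, 9), (5, 9)) = 16.0
d((-30, 18), (6, 10)) = 36.8782
d((-30, 18), (-19, 20)) = 11.1803
d((-30, 18), (-28, -16)) = 34.0588
d((-30, 18), (26, 23)) = 56.2228
d((-30, 18), (5, 9)) = 36.1386
d((6, 10), (-19, 20)) = 26.9258
d((6, 10), (-28, -16)) = 42.8019
d((6, 10), (26, 23)) = 23.8537
d((6, 10), (5, 9)) = 1.4142 <-- minimum
d((-19, 20), (-28, -16)) = 37.108
d((-19, 20), (26, 23)) = 45.0999
d((-19, 20), (5, 9)) = 26.4008
d((-28, -16), (26, 23)) = 66.6108
d((-28, -16), (5, 9)) = 41.4005
d((26, 23), (5, 9)) = 25.2389

Closest pair: (6, 10) and (5, 9) with distance 1.4142

The closest pair is (6, 10) and (5, 9) with Euclidean distance 1.4142. For 9 points, brute-force pairwise comparison is shown above. For large n, the divide-and-conquer algorithm (sort by x, recurse on halves, check the dividing strip) achieves O(n log n).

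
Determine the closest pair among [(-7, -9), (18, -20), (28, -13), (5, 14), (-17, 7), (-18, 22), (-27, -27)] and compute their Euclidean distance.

Computing all pairwise distances among 7 points:

d((-7, -9), (18, -20)) = 27.313
d((-7, -9), (28, -13)) = 35.2278
d((-7, -9), (5, 14)) = 25.9422
d((-7, -9), (-17, 7)) = 18.868
d((-7, -9), (-18, 22)) = 32.8938
d((-7, -9), (-27, -27)) = 26.9072
d((18, -20), (28, -13)) = 12.2066 <-- minimum
d((18, -20), (5, 14)) = 36.4005
d((18, -20), (-17, 7)) = 44.2041
d((18, -20), (-18, 22)) = 55.3173
d((18, -20), (-27, -27)) = 45.5412
d((28, -13), (5, 14)) = 35.4683
d((28, -13), (-17, 7)) = 49.2443
d((28, -13), (-18, 22)) = 57.8014
d((28, -13), (-27, -27)) = 56.7539
d((5, 14), (-17, 7)) = 23.0868
d((5, 14), (-18, 22)) = 24.3516
d((5, 14), (-27, -27)) = 52.0096
d((-17, 7), (-18, 22)) = 15.0333
d((-17, 7), (-27, -27)) = 35.4401
d((-18, 22), (-27, -27)) = 49.8197

Closest pair: (18, -20) and (28, -13) with distance 12.2066

The closest pair is (18, -20) and (28, -13) with Euclidean distance 12.2066. For 7 points, brute-force pairwise comparison is shown above. For large n, the divide-and-conquer algorithm (sort by x, recurse on halves, check the dividing strip) achieves O(n log n).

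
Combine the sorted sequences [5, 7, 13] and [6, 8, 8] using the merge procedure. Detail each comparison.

Merging process:

Compare 5 vs 6: take 5 from left. Merged: [5]
Compare 7 vs 6: take 6 from right. Merged: [5, 6]
Compare 7 vs 8: take 7 from left. Merged: [5, 6, 7]
Compare 13 vs 8: take 8 from right. Merged: [5, 6, 7, 8]
Compare 13 vs 8: take 8 from right. Merged: [5, 6, 7, 8, 8]
Append remaining from left: [13]. Merged: [5, 6, 7, 8, 8, 13]

Final merged array: [5, 6, 7, 8, 8, 13]
Total comparisons: 5

The merged array is [5, 6, 7, 8, 8, 13], requiring 5 comparisons. The merge step runs in O(n) time where n is the total number of elements.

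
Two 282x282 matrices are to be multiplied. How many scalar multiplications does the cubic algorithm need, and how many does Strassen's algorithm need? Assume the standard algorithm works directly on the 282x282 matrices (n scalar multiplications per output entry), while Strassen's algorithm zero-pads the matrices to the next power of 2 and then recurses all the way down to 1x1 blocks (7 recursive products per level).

Matrix multiplication for 282x282 matrices:

Strassen's algorithm requires power-of-2 dimensions. Pad 282x282 to 512x512 (next power of 2).

Standard algorithm: 282^3 = 22425768 multiplications
Strassen's algorithm: 7^(log2(512)) = 7^9 = 40353607 multiplications
Difference: 22425768 - 40353607 = -17927839 (Strassen uses MORE here due to padding overhead — for small or just-over-power-of-2 n, padding can outweigh the per-level savings)

Standard: 22425768 multiplications (282^3). Strassen: 40353607 multiplications (7^9, after padding to 512x512). Strassen reduces 8 recursive multiplications to 7 at each level.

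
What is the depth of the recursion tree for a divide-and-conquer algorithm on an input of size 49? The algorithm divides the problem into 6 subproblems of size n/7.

For divide and conquer with division factor 7:

Problem sizes at each level:
Level 0: 49
Level 1: 7
Level 2: 1

The root is level 0 and the size-1 base case is level 2 (the tree spans levels 0 through 2, i.e. 3 levels counting the root), so the depth is the number of divisions: log_7(49) = 2

The recursion tree depth is log_7(49) = 2. At each level, the problem size is divided by 7, so it takes 2 divisions to reduce to a base case of size 1. The algorithm makes 6 recursive calls at each level.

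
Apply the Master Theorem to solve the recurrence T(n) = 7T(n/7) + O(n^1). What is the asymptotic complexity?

Master Theorem for T(n) = 7T(n/7) + O(n^1):

a = 7, b = 7, c = 1
log_b(a) = log_7(7) = 1.0000

Case 2: c = 1 = log_7(7) = 1.0000
T(n) = O(n^1 log n) = O(n log n)

For T(n) = 7T(n/7) + O(n^1): log_7(7) = 1.0000. This is Case 2 of the Master Theorem (c = log_b(a), equal work at all levels), giving O(n log n).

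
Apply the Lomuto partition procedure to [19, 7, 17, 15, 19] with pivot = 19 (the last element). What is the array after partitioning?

Lomuto partition with pivot = 19:

Initial array: [19, 7, 17, 15, 19]

arr[0]=19 <= 19: swap with position 0, array becomes [19, 7, 17, 15, 19]
arr[1]=7 <= 19: swap with position 1, array becomes [19, 7, 17, 15, 19]
arr[2]=17 <= 19: swap with position 2, array becomes [19, 7, 17, 15, 19]
arr[3]=15 <= 19: swap with position 3, array becomes [19, 7, 17, 15, 19]

Place pivot at position 4: [19, 7, 17, 15, 19]
Pivot position: 4

After partitioning with pivot 19, the array becomes [19, 7, 17, 15, 19]. The pivot is placed at index 4. All elements to the left of the pivot are <= 19, and all elements to the right are > 19.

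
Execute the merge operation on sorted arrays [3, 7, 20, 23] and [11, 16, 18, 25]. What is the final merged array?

Merging process:

Compare 3 vs 11: take 3 from left. Merged: [3]
Compare 7 vs 11: take 7 from left. Merged: [3, 7]
Compare 20 vs 11: take 11 from right. Merged: [3, 7, 11]
Compare 20 vs 16: take 16 from right. Merged: [3, 7, 11, 16]
Compare 20 vs 18: take 18 from right. Merged: [3, 7, 11, 16, 18]
Compare 20 vs 25: take 20 from left. Merged: [3, 7, 11, 16, 18, 20]
Compare 23 vs 25: take 23 from left. Merged: [3, 7, 11, 16, 18, 20, 23]
Append remaining from right: [25]. Merged: [3, 7, 11, 16, 18, 20, 23, 25]

Final merged array: [3, 7, 11, 16, 18, 20, 23, 25]
Total comparisons: 7

The merged array is [3, 7, 11, 16, 18, 20, 23, 25], requiring 7 comparisons. The merge step runs in O(n) time where n is the total number of elements.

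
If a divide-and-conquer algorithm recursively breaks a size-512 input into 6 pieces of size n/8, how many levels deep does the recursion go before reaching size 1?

For divide and conquer with division factor 8:

Problem sizes at each level:
Level 0: 512
Level 1: 64
Level 2: 8
Level 3: 1

The root is level 0 and the size-1 base case is level 3 (the tree spans levels 0 through 3, i.e. 4 levels counting the root), so the depth is the number of divisions: log_8(512) = 3

The recursion tree depth is log_8(512) = 3. At each level, the problem size is divided by 8, so it takes 3 divisions to reduce to a base case of size 1. The algorithm makes 6 recursive calls at each level.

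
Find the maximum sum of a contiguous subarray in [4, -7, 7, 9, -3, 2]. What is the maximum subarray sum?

Using Kadane's algorithm on [4, -7, 7, 9, -3, 2]:

Scanning through the array:
Position 1 (value -7): max_ending_here = -3, max_so_far = 4
Position 2 (value 7): max_ending_here = 7, max_so_far = 7
Position 3 (value 9): max_ending_here = 16, max_so_far = 16
Position 4 (value -3): max_ending_here = 13, max_so_far = 16
Position 5 (value 2): max_ending_here = 15, max_so_far = 16

Maximum subarray: [7, 9]
Maximum sum: 16

The maximum subarray is [7, 9] with sum 16. This subarray runs from index 2 to index 3.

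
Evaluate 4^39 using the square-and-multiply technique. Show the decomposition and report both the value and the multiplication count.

Computing 4^39 by squaring (build up from 4^1; each line after the first costs one multiplication):

4^1 = 4
4^2 = (4^1)^2 = 4^2 = 16
4^4 = (4^2)^2 = 16^2 = 256
4^8 = (4^4)^2 = 256^2 = 65536
4^9 = 4 * 4^8 = 4 * 65536 = 262144
4^18 = (4^9)^2 = 262144^2 = 68719476736
4^19 = 4 * 4^18 = 4 * 68719476736 = 274877906944
4^38 = (4^19)^2 = 274877906944^2 = 75557863725914323419136
4^39 = 4 * 4^38 = 4 * 75557863725914323419136 = 302231454903657293676544

Result: 302231454903657293676544
Multiplications needed: 8 (8 lines after 4^1)

4^39 = 302231454903657293676544. Using exponentiation by squaring, this requires 8 multiplications. The key idea: if the exponent is even, square the half-power; if odd, multiply by the base once.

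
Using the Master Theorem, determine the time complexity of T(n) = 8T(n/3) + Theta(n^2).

Master Theorem for T(n) = 8T(n/3) + O(n^2):

a = 8, b = 3, c = 2
log_b(a) = log_3(8) = 1.8928

Case 3: c = 2 > log_3(8) = 1.8928
T(n) = O(n^2) = O(n^2)

For T(n) = 8T(n/3) + O(n^2): log_3(8) = 1.8928. This is Case 3 of the Master Theorem (c > log_b(a), work dominated by root), giving O(n^2).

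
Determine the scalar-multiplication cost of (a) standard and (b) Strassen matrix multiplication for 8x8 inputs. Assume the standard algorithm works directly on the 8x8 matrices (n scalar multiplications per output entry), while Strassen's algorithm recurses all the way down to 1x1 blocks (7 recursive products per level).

Matrix multiplication for 8x8 matrices:

Standard algorithm: 8^3 = 512 multiplications
Strassen's algorithm: 7^(log2(8)) = 7^3 = 343 multiplications
Savings: 512 - 343 = 169 multiplications

Standard: 512 multiplications (8^3). Strassen: 343 multiplications (7^3). Strassen reduces 8 recursive multiplications to 7 at each level.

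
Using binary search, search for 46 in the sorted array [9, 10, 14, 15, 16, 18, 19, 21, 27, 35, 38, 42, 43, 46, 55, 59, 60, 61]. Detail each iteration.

Binary search for 46 in [9, 10, 14, 15, 16, 18, 19, 21, 27, 35, 38, 42, 43, 46, 55, 59, 60, 61]:

lo=0, hi=17, mid=8, arr[mid]=27 -> 27 < 46, search right half
lo=9, hi=17, mid=13, arr[mid]=46 -> Found target at index 13!

Binary search finds 46 at index 13 after 2 comparisons. The search repeatedly halves the search space by comparing with the middle element.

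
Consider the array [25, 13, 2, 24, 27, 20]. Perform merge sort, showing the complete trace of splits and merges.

Merge sort trace:

Split: [25, 13, 2, 24, 27, 20] -> [25, 13, 2] and [24, 27, 20]
  Split: [25, 13, 2] -> [25] and [13, 2]
    Split: [13, 2] -> [13] and [2]
    Merge: [13] + [2] -> [2, 13]
  Merge: [25] + [2, 13] -> [2, 13, 25]
  Split: [24, 27, 20] -> [24] and [27, 20]
    Split: [27, 20] -> [27] and [20]
    Merge: [27] + [20] -> [20, 27]
  Merge: [24] + [20, 27] -> [20, 24, 27]
Merge: [2, 13, 25] + [20, 24, 27] -> [2, 13, 20, 24, 25, 27]

Final sorted array: [2, 13, 20, 24, 25, 27]

The merge sort proceeds by recursively splitting the array and merging sorted halves.
After all merges, the sorted array is [2, 13, 20, 24, 25, 27].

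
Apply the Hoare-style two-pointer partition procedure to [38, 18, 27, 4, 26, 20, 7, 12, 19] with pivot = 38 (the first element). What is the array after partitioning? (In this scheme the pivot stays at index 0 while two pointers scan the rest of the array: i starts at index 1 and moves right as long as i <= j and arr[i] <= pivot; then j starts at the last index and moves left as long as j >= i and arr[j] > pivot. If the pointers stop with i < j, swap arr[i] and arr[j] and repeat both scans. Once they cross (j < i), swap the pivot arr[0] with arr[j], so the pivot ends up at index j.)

Hoare-style two-pointer partition with pivot = 38:

Initial array: [38, 18, 27, 4, 26, 20, 7, 12, 19]

Pointers start at i = 1, j = 8.
i ends at 9, j ends at 8: the pointers have crossed (j < i), so scanning stops.

Swap pivot arr[0] with arr[8] to place pivot at position 8: [19, 18, 27, 4, 26, 20, 7, 12, 38]
Pivot position: 8

After partitioning with pivot 38, the array becomes [19, 18, 27, 4, 26, 20, 7, 12, 38]. The pivot is placed at index 8. All elements to the left of the pivot are <= 38, and all elements to the right are > 38.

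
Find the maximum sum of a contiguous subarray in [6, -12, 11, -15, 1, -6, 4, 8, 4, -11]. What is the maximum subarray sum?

Using Kadane's algorithm on [6, -12, 11, -15, 1, -6, 4, 8, 4, -11]:

Scanning through the array:
Position 1 (value -12): max_ending_here = -6, max_so_far = 6
Position 2 (value 11): max_ending_here = 11, max_so_far = 11
Position 3 (value -15): max_ending_here = -4, max_so_far = 11
Position 4 (value 1): max_ending_here = 1, max_so_far = 11
Position 5 (value -6): max_ending_here = -5, max_so_far = 11
Position 6 (value 4): max_ending_here = 4, max_so_far = 11
Position 7 (value 8): max_ending_here = 12, max_so_far = 12
Position 8 (value 4): max_ending_here = 16, max_so_far = 16
Position 9 (value -11): max_ending_here = 5, max_so_far = 16

Maximum subarray: [4, 8, 4]
Maximum sum: 16

The maximum subarray is [4, 8, 4] with sum 16. This subarray runs from index 6 to index 8.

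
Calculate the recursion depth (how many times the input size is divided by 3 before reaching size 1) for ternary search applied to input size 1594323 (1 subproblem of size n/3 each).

For divide and conquer with division factor 3:

Problem sizes at each level:
Level 0: 1594323
Level 1: 531441
Level 2: 177147
Level 3: 59049
Level 4: 19683
Level 5: 6561
Level 6: 2187
Level 7: 729
Level 8: 243
Level 9: 81
Level 10: 27
Level 11: 9
Level 12: 3
Level 13: 1

The root is level 0 and the size-1 base case is level 13 (the tree spans levels 0 through 13, i.e. 14 levels counting the root), so the depth is the number of divisions: log_3(1594323) = 13

The recursion tree depth is log_3(1594323) = 13. At each level, the problem size is divided by 3, so it takes 13 divisions to reduce to a base case of size 1. The algorithm makes 1 recursive call at each level.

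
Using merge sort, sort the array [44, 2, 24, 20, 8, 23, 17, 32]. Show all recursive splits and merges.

Merge sort trace:

Split: [44, 2, 24, 20, 8, 23, 17, 32] -> [44, 2, 24, 20] and [8, 23, 17, 32]
  Split: [44, 2, 24, 20] -> [44, 2] and [24, 20]
    Split: [44, 2] -> [44] and [2]
    Merge: [44] + [2] -> [2, 44]
    Split: [24, 20] -> [24] and [20]
    Merge: [24] + [20] -> [20, 24]
  Merge: [2, 44] + [20, 24] -> [2, 20, 24, 44]
  Split: [8, 23, 17, 32] -> [8, 23] and [17, 32]
    Split: [8, 23] -> [8] and [23]
    Merge: [8] + [23] -> [8, 23]
    Split: [17, 32] -> [17] and [32]
    Merge: [17] + [32] -> [17, 32]
  Merge: [8, 23] + [17, 32] -> [8, 17, 23, 32]
Merge: [2, 20, 24, 44] + [8, 17, 23, 32] -> [2, 8, 17, 20, 23, 24, 32, 44]

Final sorted array: [2, 8, 17, 20, 23, 24, 32, 44]

The merge sort proceeds by recursively splitting the array and merging sorted halves.
After all merges, the sorted array is [2, 8, 17, 20, 23, 24, 32, 44].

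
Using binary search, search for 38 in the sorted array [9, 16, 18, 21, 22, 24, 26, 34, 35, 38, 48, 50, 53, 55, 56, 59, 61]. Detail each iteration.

Binary search for 38 in [9, 16, 18, 21, 22, 24, 26, 34, 35, 38, 48, 50, 53, 55, 56, 59, 61]:

lo=0, hi=16, mid=8, arr[mid]=35 -> 35 < 38, search right half
lo=9, hi=16, mid=12, arr[mid]=53 -> 53 > 38, search left half
lo=9, hi=11, mid=10, arr[mid]=48 -> 48 > 38, search left half
lo=9, hi=9, mid=9, arr[mid]=38 -> Found target at index 9!

Binary search finds 38 at index 9 after 4 comparisons. The search repeatedly halves the search space by comparing with the middle element.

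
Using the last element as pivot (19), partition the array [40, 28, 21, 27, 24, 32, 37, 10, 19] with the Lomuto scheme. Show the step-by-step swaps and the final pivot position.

Lomuto partition with pivot = 19:

Initial array: [40, 28, 21, 27, 24, 32, 37, 10, 19]

arr[0]=40 > 19: no swap
arr[1]=28 > 19: no swap
arr[2]=21 > 19: no swap
arr[3]=27 > 19: no swap
arr[4]=24 > 19: no swap
arr[5]=32 > 19: no swap
arr[6]=37 > 19: no swap
arr[7]=10 <= 19: swap with position 0, array becomes [10, 28, 21, 27, 24, 32, 37, 40, 19]

Place pivot at position 1: [10, 19, 21, 27, 24, 32, 37, 40, 28]
Pivot position: 1

After partitioning with pivot 19, the array becomes [10, 19, 21, 27, 24, 32, 37, 40, 28]. The pivot is placed at index 1. All elements to the left of the pivot are <= 19, and all elements to the right are > 19.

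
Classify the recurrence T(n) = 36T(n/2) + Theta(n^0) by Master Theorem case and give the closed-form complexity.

Master Theorem for T(n) = 36T(n/2) + O(n^0):

a = 36, b = 2, c = 0
log_b(a) = log_2(36) = 5.1699

Case 1: c = 0 < log_2(36) = 5.1699
T(n) = O(n^(log_2 36))

For T(n) = 36T(n/2) + O(n^0): log_2(36) = 5.1699. This is Case 1 of the Master Theorem (c < log_b(a), work dominated by leaves), giving O(n^(log_2 36)).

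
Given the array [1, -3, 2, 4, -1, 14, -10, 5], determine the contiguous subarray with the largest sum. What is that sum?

Using Kadane's algorithm on [1, -3, 2, 4, -1, 14, -10, 5]:

Scanning through the array:
Position 1 (value -3): max_ending_here = -2, max_so_far = 1
Position 2 (value 2): max_ending_here = 2, max_so_far = 2
Position 3 (value 4): max_ending_here = 6, max_so_far = 6
Position 4 (value -1): max_ending_here = 5, max_so_far = 6
Position 5 (value 14): max_ending_here = 19, max_so_far = 19
Position 6 (value -10): max_ending_here = 9, max_so_far = 19
Position 7 (value 5): max_ending_here = 14, max_so_far = 19

Maximum subarray: [2, 4, -1, 14]
Maximum sum: 19

The maximum subarray is [2, 4, -1, 14] with sum 19. This subarray runs from index 2 to index 5.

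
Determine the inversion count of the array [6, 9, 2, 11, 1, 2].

Finding inversions in [6, 9, 2, 11, 1, 2]:

(0, 2): arr[0]=6 > arr[2]=2
(0, 4): arr[0]=6 > arr[4]=1
(0, 5): arr[0]=6 > arr[5]=2
(1, 2): arr[1]=9 > arr[2]=2
(1, 4): arr[1]=9 > arr[4]=1
(1, 5): arr[1]=9 > arr[5]=2
(2, 4): arr[2]=2 > arr[4]=1
(3, 4): arr[3]=11 > arr[4]=1
(3, 5): arr[3]=11 > arr[5]=2

Total inversions: 9

The array has 9 inversion(s): (0,2), (0,4), (0,5), (1,2), (1,4), (1,5), (2,4), (3,4), (3,5). Each pair (i,j) satisfies i < j and arr[i] > arr[j].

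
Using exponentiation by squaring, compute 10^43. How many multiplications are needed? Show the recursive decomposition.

Computing 10^43 by squaring (build up from 10^1; each line after the first costs one multiplication):

10^1 = 10
10^2 = (10^1)^2 = 10^2 = 100
10^4 = (10^2)^2 = 100^2 = 10000
10^5 = 10 * 10^4 = 10 * 10000 = 100000
10^10 = (10^5)^2 = 100000^2 = 10000000000
10^20 = (10^10)^2 = 10000000000^2 = 100000000000000000000
10^21 = 10 * 10^20 = 10 * 100000000000000000000 = 1000000000000000000000
10^42 = (10^21)^2 = 1000000000000000000000^2 = 1000000000000000000000000000000000000000000
10^43 = 10 * 10^42 = 10 * 1000000000000000000000000000000000000000000 = 10000000000000000000000000000000000000000000

Result: 10000000000000000000000000000000000000000000
Multiplications needed: 8 (8 lines after 10^1)

10^43 = 10000000000000000000000000000000000000000000. Using exponentiation by squaring, this requires 8 multiplications. The key idea: if the exponent is even, square the half-power; if odd, multiply by the base once.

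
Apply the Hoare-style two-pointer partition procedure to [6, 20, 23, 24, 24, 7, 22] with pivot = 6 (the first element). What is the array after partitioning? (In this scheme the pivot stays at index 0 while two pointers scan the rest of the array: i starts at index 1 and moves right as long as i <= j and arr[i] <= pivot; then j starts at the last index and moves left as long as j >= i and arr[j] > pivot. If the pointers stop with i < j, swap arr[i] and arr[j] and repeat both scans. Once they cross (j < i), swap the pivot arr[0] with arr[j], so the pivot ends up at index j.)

Hoare-style two-pointer partition with pivot = 6:

Initial array: [6, 20, 23, 24, 24, 7, 22]

Pointers start at i = 1, j = 6.
i ends at 1, j ends at 0: the pointers have crossed (j < i), so scanning stops.

j = 0, so swapping arr[0] with arr[j] leaves the pivot at position 0: [6, 20, 23, 24, 24, 7, 22]
Pivot position: 0

After partitioning with pivot 6, the array becomes [6, 20, 23, 24, 24, 7, 22]. The pivot is placed at index 0. All elements to the left of the pivot are <= 6, and all elements to the right are > 6.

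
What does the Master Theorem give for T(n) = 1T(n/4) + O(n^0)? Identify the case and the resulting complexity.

Master Theorem for T(n) = 1T(n/4) + O(n^0):

a = 1, b = 4, c = 0
log_b(a) = log_4(1) = 0.0000

Case 2: c = 0 = log_4(1) = 0.0000
T(n) = O(n^0 log n) = O(log n)

For T(n) = 1T(n/4) + O(n^0): log_4(1) = 0.0000. This is Case 2 of the Master Theorem (c = log_b(a), equal work at all levels), giving O(log n).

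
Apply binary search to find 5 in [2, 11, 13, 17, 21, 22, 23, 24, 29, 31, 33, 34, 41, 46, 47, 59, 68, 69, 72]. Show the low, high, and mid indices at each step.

Binary search for 5 in [2, 11, 13, 17, 21, 22, 23, 24, 29, 31, 33, 34, 41, 46, 47, 59, 68, 69, 72]:

lo=0, hi=18, mid=9, arr[mid]=31 -> 31 > 5, search left half
lo=0, hi=8, mid=4, arr[mid]=21 -> 21 > 5, search left half
lo=0, hi=3, mid=1, arr[mid]=11 -> 11 > 5, search left half
lo=0, hi=0, mid=0, arr[mid]=2 -> 2 < 5, search right half
lo=1 > hi=0, target 5 not found

Binary search determines that 5 is not in the array after 4 comparisons. The search space was exhausted without finding the target.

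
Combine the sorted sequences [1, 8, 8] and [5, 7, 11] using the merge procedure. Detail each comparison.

Merging process:

Compare 1 vs 5: take 1 from left. Merged: [1]
Compare 8 vs 5: take 5 from right. Merged: [1, 5]
Compare 8 vs 7: take 7 from right. Merged: [1, 5, 7]
Compare 8 vs 11: take 8 from left. Merged: [1, 5, 7, 8]
Compare 8 vs 11: take 8 from left. Merged: [1, 5, 7, 8, 8]
Append remaining from right: [11]. Merged: [1, 5, 7, 8, 8, 11]

Final merged array: [1, 5, 7, 8, 8, 11]
Total comparisons: 5

The merged array is [1, 5, 7, 8, 8, 11], requiring 5 comparisons. The merge step runs in O(n) time where n is the total number of elements.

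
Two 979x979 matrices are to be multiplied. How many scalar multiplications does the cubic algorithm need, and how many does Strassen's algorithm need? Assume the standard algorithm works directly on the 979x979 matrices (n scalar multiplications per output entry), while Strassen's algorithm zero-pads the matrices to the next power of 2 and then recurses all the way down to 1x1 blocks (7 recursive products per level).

Matrix multiplication for 979x979 matrices:

Strassen's algorithm requires power-of-2 dimensions. Pad 979x979 to 1024x1024 (next power of 2).

Standard algorithm: 979^3 = 938313739 multiplications
Strassen's algorithm: 7^(log2(1024)) = 7^10 = 282475249 multiplications
Savings: 938313739 - 282475249 = 655838490 multiplications

Standard: 938313739 multiplications (979^3). Strassen: 282475249 multiplications (7^10, after padding to 1024x1024). Strassen reduces 8 recursive multiplications to 7 at each level.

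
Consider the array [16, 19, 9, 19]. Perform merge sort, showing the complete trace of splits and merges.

Merge sort trace:

Split: [16, 19, 9, 19] -> [16, 19] and [9, 19]
  Split: [16, 19] -> [16] and [19]
  Merge: [16] + [19] -> [16, 19]
  Split: [9, 19] -> [9] and [19]
  Merge: [9] + [19] -> [9, 19]
Merge: [16, 19] + [9, 19] -> [9, 16, 19, 19]

Final sorted array: [9, 16, 19, 19]

The merge sort proceeds by recursively splitting the array and merging sorted halves.
After all merges, the sorted array is [9, 16, 19, 19].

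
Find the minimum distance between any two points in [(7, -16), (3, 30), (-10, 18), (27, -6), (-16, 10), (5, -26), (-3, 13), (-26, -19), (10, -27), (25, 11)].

Computing all pairwise distances among 10 points:

d((7, -16), (3, 30)) = 46.1736
d((7, -16), (-10, 18)) = 38.0132
d((7, -16), (27, -6)) = 22.3607
d((7, -16), (-16, 10)) = 34.7131
d((7, -16), (5, -26)) = 10.198
d((7, -16), (-3, 13)) = 30.6757
d((7, -16), (-26, -19)) = 33.1361
d((7, -16), (10, -27)) = 11.4018
d((7, -16), (25, 11)) = 32.45
d((3, 30), (-10, 18)) = 17.6918
d((3, 30), (27, -6)) = 43.2666
d((3, 30), (-16, 10)) = 27.5862
d((3, 30), (5, -26)) = 56.0357
d((3, 30), (-3, 13)) = 18.0278
d((3, 30), (-26, -19)) = 56.9386
d((3, 30), (10, -27)) = 57.4282
d((3, 30), (25, 11)) = 29.0689
d((-10, 18), (27, -6)) = 44.1022
d((-10, 18), (-16, 10)) = 10.0
d((-10, 18), (5, -26)) = 46.4866
d((-10, 18), (-3, 13)) = 8.6023
d((-10, 18), (-26, -19)) = 40.3113
d((-10, 18), (10, -27)) = 49.2443
d((-10, 18), (25, 11)) = 35.6931
d((27, -6), (-16, 10)) = 45.8803
d((27, -6), (5, -26)) = 29.7321
d((27, -6), (-3, 13)) = 35.5106
d((27, -6), (-26, -19)) = 54.5711
d((27, -6), (10, -27)) = 27.0185
d((27, -6), (25, 11)) = 17.1172
d((-16, 10), (5, -26)) = 41.6773
d((-16, 10), (-3, 13)) = 13.3417
d((-16, 10), (-26, -19)) = 30.6757
d((-16, 10), (10, -27)) = 45.2217
d((-16, 10), (25, 11)) = 41.0122
d((5, -26), (-3, 13)) = 39.8121
d((5, -26), (-26, -19)) = 31.7805
d((5, -26), (10, -27)) = 5.099 <-- minimum
d((5, -26), (25, 11)) = 42.0595
d((-3, 13), (-26, -19)) = 39.4081
d((-3, 13), (10, -27)) = 42.0595
d((-3, 13), (25, 11)) = 28.0713
d((-26, -19), (10, -27)) = 36.8782
d((-26, -19), (25, 11)) = 59.1692
d((10, -27), (25, 11)) = 40.8534

Closest pair: (5, -26) and (10, -27) with distance 5.099

The closest pair is (5, -26) and (10, -27) with Euclidean distance 5.099. For 10 points, brute-force pairwise comparison is shown above. For large n, the divide-and-conquer algorithm (sort by x, recurse on halves, check the dividing strip) achieves O(n log n).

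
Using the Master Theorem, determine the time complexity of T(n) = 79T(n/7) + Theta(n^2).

Master Theorem for T(n) = 79T(n/7) + O(n^2):

a = 79, b = 7, c = 2
log_b(a) = log_7(79) = 2.2455

Case 1: c = 2 < log_7(79) = 2.2455
T(n) = O(n^(log_7 79))

For T(n) = 79T(n/7) + O(n^2): log_7(79) = 2.2455. This is Case 1 of the Master Theorem (c < log_b(a), work dominated by leaves), giving O(n^(log_7 79)).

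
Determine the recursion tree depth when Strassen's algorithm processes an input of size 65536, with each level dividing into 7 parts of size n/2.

For divide and conquer with division factor 2:

Problem sizes at each level:
Level 0: 65536
Level 1: 32768
Level 2: 16384
Level 3: 8192
Level 4: 4096
Level 5: 2048
Level 6: 1024
Level 7: 512
Level 8: 256
Level 9: 128
Level 10: 64
Level 11: 32
Level 12: 16
Level 13: 8
Level 14: 4
Level 15: 2
Level 16: 1

The root is level 0 and the size-1 base case is level 16 (the tree spans levels 0 through 16, i.e. 17 levels counting the root), so the depth is the number of divisions: log_2(65536) = 16

The recursion tree depth is log_2(65536) = 16. At each level, the problem size is divided by 2, so it takes 16 divisions to reduce to a base case of size 1. The algorithm makes 7 recursive calls at each level.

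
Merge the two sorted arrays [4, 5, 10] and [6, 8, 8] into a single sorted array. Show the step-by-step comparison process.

Merging process:

Compare 4 vs 6: take 4 from left. Merged: [4]
Compare 5 vs 6: take 5 from left. Merged: [4, 5]
Compare 10 vs 6: take 6 from right. Merged: [4, 5, 6]
Compare 10 vs 8: take 8 from right. Merged: [4, 5, 6, 8]
Compare 10 vs 8: take 8 from right. Merged: [4, 5, 6, 8, 8]
Append remaining from left: [10]. Merged: [4, 5, 6, 8, 8, 10]

Final merged array: [4, 5, 6, 8, 8, 10]
Total comparisons: 5

The merged array is [4, 5, 6, 8, 8, 10], requiring 5 comparisons. The merge step runs in O(n) time where n is the total number of elements.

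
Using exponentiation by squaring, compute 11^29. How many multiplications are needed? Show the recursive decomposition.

Computing 11^29 by squaring (build up from 11^1; each line after the first costs one multiplication):

11^1 = 11
11^2 = (11^1)^2 = 11^2 = 121
11^3 = 11 * 11^2 = 11 * 121 = 1331
11^6 = (11^3)^2 = 1331^2 = 1771561
11^7 = 11 * 11^6 = 11 * 1771561 = 19487171
11^14 = (11^7)^2 = 19487171^2 = 379749833583241
11^28 = (11^14)^2 = 379749833583241^2 = 144209936106499234037676064081
11^29 = 11 * 11^28 = 11 * 144209936106499234037676064081 = 1586309297171491574414436704891

Result: 1586309297171491574414436704891
Multiplications needed: 7 (7 lines after 11^1)

11^29 = 1586309297171491574414436704891. Using exponentiation by squaring, this requires 7 multiplications. The key idea: if the exponent is even, square the half-power; if odd, multiply by the base once.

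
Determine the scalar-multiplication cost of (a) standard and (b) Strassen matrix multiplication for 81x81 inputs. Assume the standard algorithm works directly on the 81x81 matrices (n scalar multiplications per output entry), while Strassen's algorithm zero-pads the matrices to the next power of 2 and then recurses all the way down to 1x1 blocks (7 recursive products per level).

Matrix multiplication for 81x81 matrices:

Strassen's algorithm requires power-of-2 dimensions. Pad 81x81 to 128x128 (next power of 2).

Standard algorithm: 81^3 = 531441 multiplications
Strassen's algorithm: 7^(log2(128)) = 7^7 = 823543 multiplications
Difference: 531441 - 823543 = -292102 (Strassen uses MORE here due to padding overhead — for small or just-over-power-of-2 n, padding can outweigh the per-level savings)

Standard: 531441 multiplications (81^3). Strassen: 823543 multiplications (7^7, after padding to 128x128). Strassen reduces 8 recursive multiplications to 7 at each level.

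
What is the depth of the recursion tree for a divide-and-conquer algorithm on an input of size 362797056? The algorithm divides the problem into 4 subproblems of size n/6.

For divide and conquer with division factor 6:

Problem sizes at each level:
Level 0: 362797056
Level 1: 60466176
Level 2: 10077696
Level 3: 1679616
Level 4: 279936
Level 5: 46656
Level 6: 7776
Level 7: 1296
Level 8: 216
Level 9: 36
Level 10: 6
Level 11: 1

The root is level 0 and the size-1 base case is level 11 (the tree spans levels 0 through 11, i.e. 12 levels counting the root), so the depth is the number of divisions: log_6(362797056) = 11

The recursion tree depth is log_6(362797056) = 11. At each level, the problem size is divided by 6, so it takes 11 divisions to reduce to a base case of size 1. The algorithm makes 4 recursive calls at each level.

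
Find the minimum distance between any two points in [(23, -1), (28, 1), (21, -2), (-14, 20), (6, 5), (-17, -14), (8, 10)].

Computing all pairwise distances among 7 points:

d((23, -1), (28, 1)) = 5.3852
d((23, -1), (21, -2)) = 2.2361 <-- minimum
d((23, -1), (-14, 20)) = 42.5441
d((23, -1), (6, 5)) = 18.0278
d((23, -1), (-17, -14)) = 42.0595
d((23, -1), (8, 10)) = 18.6011
d((28, 1), (21, -2)) = 7.6158
d((28, 1), (-14, 20)) = 46.0977
d((28, 1), (6, 5)) = 22.3607
d((28, 1), (-17, -14)) = 47.4342
d((28, 1), (8, 10)) = 21.9317
d((21, -2), (-14, 20)) = 41.3401
d((21, -2), (6, 5)) = 16.5529
d((21, -2), (-17, -14)) = 39.8497
d((21, -2), (8, 10)) = 17.6918
d((-14, 20), (6, 5)) = 25.0
d((-14, 20), (-17, -14)) = 34.1321
d((-14, 20), (8, 10)) = 24.1661
d((6, 5), (-17, -14)) = 29.8329
d((6, 5), (8, 10)) = 5.3852
d((-17, -14), (8, 10)) = 34.6554

Closest pair: (23, -1) and (21, -2) with distance 2.2361

The closest pair is (23, -1) and (21, -2) with Euclidean distance 2.2361. For 7 points, brute-force pairwise comparison is shown above. For large n, the divide-and-conquer algorithm (sort by x, recurse on halves, check the dividing strip) achieves O(n log n).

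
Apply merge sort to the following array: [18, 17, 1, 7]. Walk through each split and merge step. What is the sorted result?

Merge sort trace:

Split: [18, 17, 1, 7] -> [18, 17] and [1, 7]
  Split: [18, 17] -> [18] and [17]
  Merge: [18] + [17] -> [17, 18]
  Split: [1, 7] -> [1] and [7]
  Merge: [1] + [7] -> [1, 7]
Merge: [17, 18] + [1, 7] -> [1, 7, 17, 18]

Final sorted array: [1, 7, 17, 18]

The merge sort proceeds by recursively splitting the array and merging sorted halves.
After all merges, the sorted array is [1, 7, 17, 18].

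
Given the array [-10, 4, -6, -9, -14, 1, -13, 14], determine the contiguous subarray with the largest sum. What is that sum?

Using Kadane's algorithm on [-10, 4, -6, -9, -14, 1, -13, 14]:

Scanning through the array:
Position 1 (value 4): max_ending_here = 4, max_so_far = 4
Position 2 (value -6): max_ending_here = -2, max_so_far = 4
Position 3 (value -9): max_ending_here = -9, max_so_far = 4
Position 4 (value -14): max_ending_here = -14, max_so_far = 4
Position 5 (value 1): max_ending_here = 1, max_so_far = 4
Position 6 (value -13): max_ending_here = -12, max_so_far = 4
Position 7 (value 14): max_ending_here = 14, max_so_far = 14

Maximum subarray: [14]
Maximum sum: 14

The maximum subarray is [14] with sum 14. This subarray runs from index 7 to index 7.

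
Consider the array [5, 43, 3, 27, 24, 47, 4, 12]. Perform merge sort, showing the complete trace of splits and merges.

Merge sort trace:

Split: [5, 43, 3, 27, 24, 47, 4, 12] -> [5, 43, 3, 27] and [24, 47, 4, 12]
  Split: [5, 43, 3, 27] -> [5, 43] and [3, 27]
    Split: [5, 43] -> [5] and [43]
    Merge: [5] + [43] -> [5, 43]
    Split: [3, 27] -> [3] and [27]
    Merge: [3] + [27] -> [3, 27]
  Merge: [5, 43] + [3, 27] -> [3, 5, 27, 43]
  Split: [24, 47, 4, 12] -> [24, 47] and [4, 12]
    Split: [24, 47] -> [24] and [47]
    Merge: [24] + [47] -> [24, 47]
    Split: [4, 12] -> [4] and [12]
    Merge: [4] + [12] -> [4, 12]
  Merge: [24, 47] + [4, 12] -> [4, 12, 24, 47]
Merge: [3, 5, 27, 43] + [4, 12, 24, 47] -> [3, 4, 5, 12, 24, 27, 43, 47]

Final sorted array: [3, 4, 5, 12, 24, 27, 43, 47]

The merge sort proceeds by recursively splitting the array and merging sorted halves.
After all merges, the sorted array is [3, 4, 5, 12, 24, 27, 43, 47].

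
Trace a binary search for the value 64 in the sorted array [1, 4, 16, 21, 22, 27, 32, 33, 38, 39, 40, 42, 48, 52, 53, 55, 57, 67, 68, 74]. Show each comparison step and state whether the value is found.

Binary search for 64 in [1, 4, 16, 21, 22, 27, 32, 33, 38, 39, 40, 42, 48, 52, 53, 55, 57, 67, 68, 74]:

lo=0, hi=19, mid=9, arr[mid]=39 -> 39 < 64, search right half
lo=10, hi=19, mid=14, arr[mid]=53 -> 53 < 64, search right half
lo=15, hi=19, mid=17, arr[mid]=67 -> 67 > 64, search left half
lo=15, hi=16, mid=15, arr[mid]=55 -> 55 < 64, search right half
lo=16, hi=16, mid=16, arr[mid]=57 -> 57 < 64, search right half
lo=17 > hi=16, target 64 not found

Binary search determines that 64 is not in the array after 5 comparisons. The search space was exhausted without finding the target.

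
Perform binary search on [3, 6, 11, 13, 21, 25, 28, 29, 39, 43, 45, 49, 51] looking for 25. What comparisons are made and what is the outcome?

Binary search for 25 in [3, 6, 11, 13, 21, 25, 28, 29, 39, 43, 45, 49, 51]:

lo=0, hi=12, mid=6, arr[mid]=28 -> 28 > 25, search left half
lo=0, hi=5, mid=2, arr[mid]=11 -> 11 < 25, search right half
lo=3, hi=5, mid=4, arr[mid]=21 -> 21 < 25, search right half
lo=5, hi=5, mid=5, arr[mid]=25 -> Found target at index 5!

Binary search finds 25 at index 5 after 4 comparisons. The search repeatedly halves the search space by comparing with the middle element.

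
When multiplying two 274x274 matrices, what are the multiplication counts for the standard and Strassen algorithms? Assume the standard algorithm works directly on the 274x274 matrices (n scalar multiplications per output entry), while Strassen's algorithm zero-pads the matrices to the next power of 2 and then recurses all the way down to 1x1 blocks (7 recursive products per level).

Matrix multiplication for 274x274 matrices:

Strassen's algorithm requires power-of-2 dimensions. Pad 274x274 to 512x512 (next power of 2).

Standard algorithm: 274^3 = 20570824 multiplications
Strassen's algorithm: 7^(log2(512)) = 7^9 = 40353607 multiplications
Difference: 20570824 - 40353607 = -19782783 (Strassen uses MORE here due to padding overhead — for small or just-over-power-of-2 n, padding can outweigh the per-level savings)

Standard: 20570824 multiplications (274^3). Strassen: 40353607 multiplications (7^9, after padding to 512x512). Strassen reduces 8 recursive multiplications to 7 at each level.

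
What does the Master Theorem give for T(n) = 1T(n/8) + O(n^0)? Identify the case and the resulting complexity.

Master Theorem for T(n) = 1T(n/8) + O(n^0):

a = 1, b = 8, c = 0
log_b(a) = log_8(1) = 0.0000

Case 2: c = 0 = log_8(1) = 0.0000
T(n) = O(n^0 log n) = O(log n)

For T(n) = 1T(n/8) + O(n^0): log_8(1) = 0.0000. This is Case 2 of the Master Theorem (c = log_b(a), equal work at all levels), giving O(log n).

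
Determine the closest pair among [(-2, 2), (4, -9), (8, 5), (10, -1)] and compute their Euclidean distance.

Computing all pairwise distances among 4 points:

d((-2, 2), (4, -9)) = 12.53
d((-2, 2), (8, 5)) = 10.4403
d((-2, 2), (10, -1)) = 12.3693
d((4, -9), (8, 5)) = 14.5602
d((4, -9), (10, -1)) = 10.0
d((8, 5), (10, -1)) = 6.3246 <-- minimum

Closest pair: (8, 5) and (10, -1) with distance 6.3246

The closest pair is (8, 5) and (10, -1) with Euclidean distance 6.3246. For 4 points, brute-force pairwise comparison is shown above. For large n, the divide-and-conquer algorithm (sort by x, recurse on halves, check the dividing strip) achieves O(n log n).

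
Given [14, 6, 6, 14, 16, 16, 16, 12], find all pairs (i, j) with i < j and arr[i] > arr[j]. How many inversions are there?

Finding inversions in [14, 6, 6, 14, 16, 16, 16, 12]:

(0, 1): arr[0]=14 > arr[1]=6
(0, 2): arr[0]=14 > arr[2]=6
(0, 7): arr[0]=14 > arr[7]=12
(3, 7): arr[3]=14 > arr[7]=12
(4, 7): arr[4]=16 > arr[7]=12
(5, 7): arr[5]=16 > arr[7]=12
(6, 7): arr[6]=16 > arr[7]=12

Total inversions: 7

The array has 7 inversion(s): (0,1), (0,2), (0,7), (3,7), (4,7), (5,7), (6,7). Each pair (i,j) satisfies i < j and arr[i] > arr[j].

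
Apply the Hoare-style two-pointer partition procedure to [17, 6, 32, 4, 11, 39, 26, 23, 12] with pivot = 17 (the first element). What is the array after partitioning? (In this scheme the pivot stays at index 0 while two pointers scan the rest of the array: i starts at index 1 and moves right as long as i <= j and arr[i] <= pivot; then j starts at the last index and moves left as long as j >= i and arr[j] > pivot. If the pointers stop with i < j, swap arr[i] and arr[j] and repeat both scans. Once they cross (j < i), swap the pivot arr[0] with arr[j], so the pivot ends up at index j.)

Hoare-style two-pointer partition with pivot = 17:

Initial array: [17, 6, 32, 4, 11, 39, 26, 23, 12]

Pointers start at i = 1, j = 8.
i stops at index 2 (arr[2]=32 > 17), j stops at index 8 (arr[8]=12 <= 17): swap arr[2] and arr[8], array becomes [17, 6, 12, 4, 11, 39, 26, 23, 32]
i ends at 5, j ends at 4: the pointers have crossed (j < i), so scanning stops.

Swap pivot arr[0] with arr[4] to place pivot at position 4: [11, 6, 12, 4, 17, 39, 26, 23, 32]
Pivot position: 4

After partitioning with pivot 17, the array becomes [11, 6, 12, 4, 17, 39, 26, 23, 32]. The pivot is placed at index 4. All elements to the left of the pivot are <= 17, and all elements to the right are > 17.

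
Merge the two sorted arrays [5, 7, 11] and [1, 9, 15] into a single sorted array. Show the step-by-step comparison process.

Merging process:

Compare 5 vs 1: take 1 from right. Merged: [1]
Compare 5 vs 9: take 5 from left. Merged: [1, 5]
Compare 7 vs 9: take 7 from left. Merged: [1, 5, 7]
Compare 11 vs 9: take 9 from right. Merged: [1, 5, 7, 9]
Compare 11 vs 15: take 11 from left. Merged: [1, 5, 7, 9, 11]
Append remaining from right: [15]. Merged: [1, 5, 7, 9, 11, 15]

Final merged array: [1, 5, 7, 9, 11, 15]
Total comparisons: 5

The merged array is [1, 5, 7, 9, 11, 15], requiring 5 comparisons. The merge step runs in O(n) time where n is the total number of elements.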